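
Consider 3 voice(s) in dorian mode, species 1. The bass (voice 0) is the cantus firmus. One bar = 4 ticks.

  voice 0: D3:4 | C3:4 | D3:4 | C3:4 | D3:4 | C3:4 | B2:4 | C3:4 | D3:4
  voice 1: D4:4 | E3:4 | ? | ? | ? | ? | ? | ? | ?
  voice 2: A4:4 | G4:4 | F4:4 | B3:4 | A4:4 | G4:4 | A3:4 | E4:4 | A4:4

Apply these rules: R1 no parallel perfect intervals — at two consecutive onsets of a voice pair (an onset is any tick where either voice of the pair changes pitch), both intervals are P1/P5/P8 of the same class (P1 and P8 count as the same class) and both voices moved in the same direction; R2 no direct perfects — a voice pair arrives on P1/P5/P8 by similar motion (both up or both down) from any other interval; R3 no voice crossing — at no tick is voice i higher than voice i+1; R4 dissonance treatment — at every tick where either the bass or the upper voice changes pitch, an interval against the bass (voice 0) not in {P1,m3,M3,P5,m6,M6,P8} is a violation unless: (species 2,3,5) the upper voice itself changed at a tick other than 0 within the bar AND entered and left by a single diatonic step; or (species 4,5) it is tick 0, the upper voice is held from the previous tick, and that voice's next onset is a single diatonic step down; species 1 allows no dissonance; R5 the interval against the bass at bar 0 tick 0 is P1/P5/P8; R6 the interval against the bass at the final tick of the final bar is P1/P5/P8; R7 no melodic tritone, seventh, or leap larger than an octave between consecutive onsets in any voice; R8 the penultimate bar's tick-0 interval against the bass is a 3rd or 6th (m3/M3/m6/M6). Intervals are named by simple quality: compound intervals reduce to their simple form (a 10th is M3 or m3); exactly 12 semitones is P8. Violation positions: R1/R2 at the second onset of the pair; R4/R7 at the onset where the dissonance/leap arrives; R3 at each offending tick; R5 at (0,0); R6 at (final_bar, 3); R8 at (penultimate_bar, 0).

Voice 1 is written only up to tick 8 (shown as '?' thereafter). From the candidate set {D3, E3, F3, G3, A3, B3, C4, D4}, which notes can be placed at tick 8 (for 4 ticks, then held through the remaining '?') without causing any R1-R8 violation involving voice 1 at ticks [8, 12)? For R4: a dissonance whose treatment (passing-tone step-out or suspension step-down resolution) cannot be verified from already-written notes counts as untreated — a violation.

{B3, D3, F3}

D3: legal
E3: violates R4
F3: legal
G3: violates R4
A3: violates R2
B3: legal
C4: violates R4
D4: violates R2,R7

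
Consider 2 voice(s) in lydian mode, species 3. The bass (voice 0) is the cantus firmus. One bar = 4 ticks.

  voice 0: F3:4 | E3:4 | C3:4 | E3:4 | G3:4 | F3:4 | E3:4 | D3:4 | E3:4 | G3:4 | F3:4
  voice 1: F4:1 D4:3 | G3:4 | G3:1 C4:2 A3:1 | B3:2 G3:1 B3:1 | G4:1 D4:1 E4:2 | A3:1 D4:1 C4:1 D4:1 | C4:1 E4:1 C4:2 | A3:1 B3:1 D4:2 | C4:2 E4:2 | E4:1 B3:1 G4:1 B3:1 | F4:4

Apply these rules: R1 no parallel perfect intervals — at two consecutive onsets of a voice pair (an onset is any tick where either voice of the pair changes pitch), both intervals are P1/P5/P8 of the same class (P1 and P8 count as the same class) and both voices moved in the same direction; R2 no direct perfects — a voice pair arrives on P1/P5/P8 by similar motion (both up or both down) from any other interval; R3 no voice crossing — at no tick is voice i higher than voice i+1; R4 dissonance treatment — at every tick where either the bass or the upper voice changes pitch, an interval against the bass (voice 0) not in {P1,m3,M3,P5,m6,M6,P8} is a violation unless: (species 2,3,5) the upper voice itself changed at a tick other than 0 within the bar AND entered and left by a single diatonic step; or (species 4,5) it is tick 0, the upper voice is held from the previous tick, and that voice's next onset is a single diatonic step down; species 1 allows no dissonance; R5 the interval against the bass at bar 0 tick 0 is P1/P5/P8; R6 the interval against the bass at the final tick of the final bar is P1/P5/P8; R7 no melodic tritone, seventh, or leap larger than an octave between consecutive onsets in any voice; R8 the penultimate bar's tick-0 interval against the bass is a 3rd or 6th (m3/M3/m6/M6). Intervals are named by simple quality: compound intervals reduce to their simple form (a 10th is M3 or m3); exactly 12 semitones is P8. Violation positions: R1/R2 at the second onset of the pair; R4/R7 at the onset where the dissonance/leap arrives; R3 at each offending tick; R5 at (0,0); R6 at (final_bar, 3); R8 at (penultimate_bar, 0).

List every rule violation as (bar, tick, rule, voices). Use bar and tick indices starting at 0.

(3, 0, R2, (0, 1))
(4, 0, R2, (0, 1))
(7, 0, R2, (0, 1))
(10, 0, R7, (1,))

bar 0: v0=F3 v1=F4 downbeat P8
bar 1: v0=E3 v1=G3 downbeat m3
bar 2: v0=C3 v1=G3 downbeat P5
bar 3: v0=E3 v1=B3 downbeat P5
bar 4: v0=G3 v1=G4 downbeat P8
bar 5: v0=F3 v1=A3 downbeat M3
bar 6: v0=E3 v1=C4 downbeat m6
bar 7: v0=D3 v1=A3 downbeat P5
bar 8: v0=E3 v1=C4 downbeat m6
bar 9: v0=G3 v1=E4 downbeat M6
bar 10: v0=F3 v1=F4 downbeat P8
  -> R2 @ bar 3 tick 0 v(0, 1): C3/A3 M6 -> E3/B3 P5 similar
  -> R2 @ bar 4 tick 0 v(0, 1): E3/B3 P5 -> G3/G4 P8 similar
  -> R2 @ bar 7 tick 0 v(0, 1): E3/C4 m6 -> D3/A3 P5 similar
  -> R7 @ bar 10 tick 0 v(1,): B3->F4 leap 6st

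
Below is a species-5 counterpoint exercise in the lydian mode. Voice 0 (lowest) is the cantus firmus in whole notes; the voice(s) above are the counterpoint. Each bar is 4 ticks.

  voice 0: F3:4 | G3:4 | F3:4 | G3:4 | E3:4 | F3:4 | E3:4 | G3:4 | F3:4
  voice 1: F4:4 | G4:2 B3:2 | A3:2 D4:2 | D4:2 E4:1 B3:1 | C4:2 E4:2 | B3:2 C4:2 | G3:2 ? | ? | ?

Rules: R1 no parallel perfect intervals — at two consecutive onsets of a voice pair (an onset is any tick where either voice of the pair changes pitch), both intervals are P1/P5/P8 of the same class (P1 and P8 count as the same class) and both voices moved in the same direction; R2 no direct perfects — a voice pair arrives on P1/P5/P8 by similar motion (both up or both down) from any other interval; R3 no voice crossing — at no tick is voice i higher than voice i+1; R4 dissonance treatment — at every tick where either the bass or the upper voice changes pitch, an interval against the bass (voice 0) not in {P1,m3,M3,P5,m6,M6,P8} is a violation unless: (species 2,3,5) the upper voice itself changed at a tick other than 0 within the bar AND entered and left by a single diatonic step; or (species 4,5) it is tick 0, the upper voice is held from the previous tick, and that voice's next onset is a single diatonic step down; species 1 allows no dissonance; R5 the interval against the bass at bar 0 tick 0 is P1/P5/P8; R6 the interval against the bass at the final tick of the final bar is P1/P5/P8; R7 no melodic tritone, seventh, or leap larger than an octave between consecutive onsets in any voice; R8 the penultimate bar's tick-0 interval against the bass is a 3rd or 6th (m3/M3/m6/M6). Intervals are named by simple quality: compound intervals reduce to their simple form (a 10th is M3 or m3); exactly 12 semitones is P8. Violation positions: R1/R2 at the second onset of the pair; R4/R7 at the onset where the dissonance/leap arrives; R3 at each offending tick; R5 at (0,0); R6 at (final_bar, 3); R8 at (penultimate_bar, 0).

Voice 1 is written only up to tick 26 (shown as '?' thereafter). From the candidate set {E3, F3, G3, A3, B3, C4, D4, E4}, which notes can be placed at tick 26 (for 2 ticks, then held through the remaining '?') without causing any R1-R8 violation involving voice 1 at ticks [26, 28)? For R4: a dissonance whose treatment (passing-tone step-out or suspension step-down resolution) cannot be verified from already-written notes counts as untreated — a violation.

{B3, C4, E3, E4, G3}

E3: legal
F3: violates R4
G3: legal
A3: violates R4
B3: legal
C4: legal
D4: violates R4
E4: legal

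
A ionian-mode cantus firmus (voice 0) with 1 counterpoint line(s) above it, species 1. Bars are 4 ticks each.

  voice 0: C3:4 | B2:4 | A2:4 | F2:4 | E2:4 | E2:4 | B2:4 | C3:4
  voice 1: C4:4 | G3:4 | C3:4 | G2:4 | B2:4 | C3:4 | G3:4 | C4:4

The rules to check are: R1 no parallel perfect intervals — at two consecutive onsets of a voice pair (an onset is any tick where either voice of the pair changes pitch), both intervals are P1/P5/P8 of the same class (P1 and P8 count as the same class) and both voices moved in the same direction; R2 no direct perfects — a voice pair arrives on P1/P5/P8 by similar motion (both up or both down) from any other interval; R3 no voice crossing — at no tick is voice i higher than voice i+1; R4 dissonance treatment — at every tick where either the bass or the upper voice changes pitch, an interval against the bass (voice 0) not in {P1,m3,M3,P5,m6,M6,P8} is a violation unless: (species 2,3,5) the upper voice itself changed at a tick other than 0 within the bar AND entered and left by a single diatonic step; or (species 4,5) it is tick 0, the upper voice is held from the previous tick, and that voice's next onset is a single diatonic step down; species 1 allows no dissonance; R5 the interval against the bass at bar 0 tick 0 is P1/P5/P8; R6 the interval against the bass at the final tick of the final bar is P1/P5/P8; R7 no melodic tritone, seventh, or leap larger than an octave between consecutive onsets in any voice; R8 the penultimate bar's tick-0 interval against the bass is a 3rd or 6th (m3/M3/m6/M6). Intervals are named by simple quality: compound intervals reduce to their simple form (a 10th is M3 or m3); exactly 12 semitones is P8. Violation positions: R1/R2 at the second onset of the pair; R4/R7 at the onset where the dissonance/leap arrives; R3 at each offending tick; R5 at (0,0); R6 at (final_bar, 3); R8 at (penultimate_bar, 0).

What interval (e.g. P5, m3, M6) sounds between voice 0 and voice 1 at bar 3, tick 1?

M2

voice 0=F2 voice 1=G2 -> M2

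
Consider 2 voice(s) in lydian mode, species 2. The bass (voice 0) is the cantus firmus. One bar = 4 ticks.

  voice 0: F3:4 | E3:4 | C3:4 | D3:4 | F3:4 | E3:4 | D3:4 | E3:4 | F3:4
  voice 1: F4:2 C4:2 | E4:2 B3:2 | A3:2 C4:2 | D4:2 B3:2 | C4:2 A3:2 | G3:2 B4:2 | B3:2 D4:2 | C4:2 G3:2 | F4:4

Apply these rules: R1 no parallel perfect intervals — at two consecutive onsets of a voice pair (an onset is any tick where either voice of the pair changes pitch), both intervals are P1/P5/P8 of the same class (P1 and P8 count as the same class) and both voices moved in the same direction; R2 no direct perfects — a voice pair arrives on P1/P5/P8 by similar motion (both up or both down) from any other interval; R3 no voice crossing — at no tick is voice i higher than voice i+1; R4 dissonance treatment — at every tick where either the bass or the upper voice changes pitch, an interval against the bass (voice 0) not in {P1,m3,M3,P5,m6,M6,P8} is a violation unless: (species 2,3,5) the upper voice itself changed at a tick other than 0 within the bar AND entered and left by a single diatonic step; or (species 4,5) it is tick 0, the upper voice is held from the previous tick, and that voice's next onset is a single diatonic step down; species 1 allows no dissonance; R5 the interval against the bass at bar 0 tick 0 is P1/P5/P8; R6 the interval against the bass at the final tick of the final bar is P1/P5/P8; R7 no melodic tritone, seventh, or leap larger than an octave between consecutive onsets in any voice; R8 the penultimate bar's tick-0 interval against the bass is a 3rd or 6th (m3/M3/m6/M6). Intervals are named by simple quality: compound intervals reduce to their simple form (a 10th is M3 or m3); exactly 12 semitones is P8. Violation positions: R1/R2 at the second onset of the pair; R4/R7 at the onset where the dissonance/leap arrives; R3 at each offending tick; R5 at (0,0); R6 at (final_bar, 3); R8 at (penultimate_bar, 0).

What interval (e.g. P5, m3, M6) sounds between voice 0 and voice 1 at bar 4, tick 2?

M3

voice 0=F3 voice 1=A3 -> M3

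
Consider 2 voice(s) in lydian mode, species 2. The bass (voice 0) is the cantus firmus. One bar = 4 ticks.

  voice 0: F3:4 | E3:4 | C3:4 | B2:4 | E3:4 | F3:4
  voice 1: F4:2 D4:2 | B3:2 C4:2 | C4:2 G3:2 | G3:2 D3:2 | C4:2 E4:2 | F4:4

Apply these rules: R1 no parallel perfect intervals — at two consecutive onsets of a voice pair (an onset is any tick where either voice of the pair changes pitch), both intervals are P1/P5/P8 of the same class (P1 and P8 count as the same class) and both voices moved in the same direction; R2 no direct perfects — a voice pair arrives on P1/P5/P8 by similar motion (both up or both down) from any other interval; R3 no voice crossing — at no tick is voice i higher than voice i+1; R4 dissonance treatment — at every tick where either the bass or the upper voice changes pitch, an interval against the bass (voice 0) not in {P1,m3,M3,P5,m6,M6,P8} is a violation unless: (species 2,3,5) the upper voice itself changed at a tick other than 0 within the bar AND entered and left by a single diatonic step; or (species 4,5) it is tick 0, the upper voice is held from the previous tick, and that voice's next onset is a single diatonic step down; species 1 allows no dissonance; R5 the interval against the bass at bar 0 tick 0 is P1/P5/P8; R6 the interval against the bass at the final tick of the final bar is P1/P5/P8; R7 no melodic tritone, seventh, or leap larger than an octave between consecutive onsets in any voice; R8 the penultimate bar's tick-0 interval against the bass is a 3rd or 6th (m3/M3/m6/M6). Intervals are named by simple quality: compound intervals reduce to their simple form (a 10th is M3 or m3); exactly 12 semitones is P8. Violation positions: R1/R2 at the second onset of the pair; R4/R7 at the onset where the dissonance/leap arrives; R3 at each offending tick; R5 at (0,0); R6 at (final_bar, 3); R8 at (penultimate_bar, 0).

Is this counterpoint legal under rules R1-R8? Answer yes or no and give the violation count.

bar 0: v0=F3 v1=F4 (P8)
bar 1: v0=E3 v1=B3 (P5)
bar 2: v0=C3 v1=C4 (P8)
bar 3: v0=B2 v1=G3 (m6)
bar 4: v0=E3 v1=C4 (m6)
bar 5: v0=F3 v1=F4 (P8)
  R2 @ bar1.0: F3/D4 M6 -> E3/B3 P5 similar
  R7 @ bar4.0: D3->C4 leap 10st
  R1 @ bar5.0: E3/E4 P8 -> F3/F4 P8 similar

No (3 violations)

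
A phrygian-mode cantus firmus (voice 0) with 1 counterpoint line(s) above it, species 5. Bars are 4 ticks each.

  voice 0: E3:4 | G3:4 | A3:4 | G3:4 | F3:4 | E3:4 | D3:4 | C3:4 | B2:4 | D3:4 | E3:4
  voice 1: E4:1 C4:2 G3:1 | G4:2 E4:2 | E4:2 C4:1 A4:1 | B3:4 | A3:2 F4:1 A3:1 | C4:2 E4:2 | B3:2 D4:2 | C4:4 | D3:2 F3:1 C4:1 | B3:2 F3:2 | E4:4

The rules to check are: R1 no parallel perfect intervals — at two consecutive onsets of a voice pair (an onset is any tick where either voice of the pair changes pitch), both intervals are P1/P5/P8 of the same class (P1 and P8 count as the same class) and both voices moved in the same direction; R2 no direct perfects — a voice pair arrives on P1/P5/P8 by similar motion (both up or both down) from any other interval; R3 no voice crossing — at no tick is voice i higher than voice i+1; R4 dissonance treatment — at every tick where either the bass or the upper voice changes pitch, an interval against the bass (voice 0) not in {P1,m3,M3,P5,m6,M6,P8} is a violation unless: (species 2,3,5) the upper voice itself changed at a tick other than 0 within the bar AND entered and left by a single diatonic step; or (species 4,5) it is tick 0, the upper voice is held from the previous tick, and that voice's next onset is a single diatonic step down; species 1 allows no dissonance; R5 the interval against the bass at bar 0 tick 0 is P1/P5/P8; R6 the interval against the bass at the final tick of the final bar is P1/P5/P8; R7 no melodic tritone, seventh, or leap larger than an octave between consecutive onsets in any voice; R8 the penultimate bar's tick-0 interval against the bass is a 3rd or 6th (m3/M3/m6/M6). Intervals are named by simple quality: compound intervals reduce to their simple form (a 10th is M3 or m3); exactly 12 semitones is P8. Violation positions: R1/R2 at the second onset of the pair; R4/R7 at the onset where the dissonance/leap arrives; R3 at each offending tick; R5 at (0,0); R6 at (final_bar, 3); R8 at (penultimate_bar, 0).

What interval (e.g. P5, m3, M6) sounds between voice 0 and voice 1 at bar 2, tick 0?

P5

voice 0=A3 voice 1=E4 -> P5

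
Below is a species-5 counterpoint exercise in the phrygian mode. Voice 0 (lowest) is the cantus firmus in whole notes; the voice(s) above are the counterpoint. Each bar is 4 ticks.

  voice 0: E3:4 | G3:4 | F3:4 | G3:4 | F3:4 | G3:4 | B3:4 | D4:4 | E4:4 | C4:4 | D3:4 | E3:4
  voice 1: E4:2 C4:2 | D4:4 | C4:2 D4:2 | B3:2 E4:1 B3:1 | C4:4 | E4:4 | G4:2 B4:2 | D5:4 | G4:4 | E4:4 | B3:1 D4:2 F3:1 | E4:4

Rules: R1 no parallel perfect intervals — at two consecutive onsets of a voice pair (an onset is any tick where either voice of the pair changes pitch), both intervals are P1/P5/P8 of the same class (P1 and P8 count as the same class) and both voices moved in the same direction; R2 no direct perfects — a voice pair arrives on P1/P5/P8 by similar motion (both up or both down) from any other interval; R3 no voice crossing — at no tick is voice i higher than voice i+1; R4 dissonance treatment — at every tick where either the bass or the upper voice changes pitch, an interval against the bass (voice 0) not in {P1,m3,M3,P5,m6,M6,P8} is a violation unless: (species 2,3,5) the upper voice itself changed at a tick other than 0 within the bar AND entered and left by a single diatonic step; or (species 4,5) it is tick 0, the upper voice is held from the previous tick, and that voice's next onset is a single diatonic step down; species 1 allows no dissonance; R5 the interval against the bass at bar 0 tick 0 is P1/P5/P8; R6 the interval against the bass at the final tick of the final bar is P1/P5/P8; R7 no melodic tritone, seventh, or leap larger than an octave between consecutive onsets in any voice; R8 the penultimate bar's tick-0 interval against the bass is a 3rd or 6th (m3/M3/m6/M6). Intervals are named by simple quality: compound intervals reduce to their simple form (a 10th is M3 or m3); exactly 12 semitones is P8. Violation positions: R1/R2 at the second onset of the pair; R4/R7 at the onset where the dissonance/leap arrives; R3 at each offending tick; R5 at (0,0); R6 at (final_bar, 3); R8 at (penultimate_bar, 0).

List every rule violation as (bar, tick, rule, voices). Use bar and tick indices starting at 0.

bar 0: v0=E3 v1=E4 downbeat P8
bar 1: v0=G3 v1=D4 downbeat P5
bar 2: v0=F3 v1=C4 downbeat P5
bar 3: v0=G3 v1=B3 downbeat M3
bar 4: v0=F3 v1=C4 downbeat P5
bar 5: v0=G3 v1=E4 downbeat M6
bar 6: v0=B3 v1=G4 downbeat m6
bar 7: v0=D4 v1=D5 downbeat P8
bar 8: v0=E4 v1=G4 downbeat m3
bar 9: v0=C4 v1=E4 downbeat M3
bar 10: v0=D3 v1=B3 downbeat M6
bar 11: v0=E3 v1=E4 downbeat P8
  -> R2 @ bar 1 tick 0 v(0, 1): E3/C4 m6 -> G3/D4 P5 similar
  -> R1 @ bar 2 tick 0 v(0, 1): G3/D4 P5 -> F3/C4 P5 similar
  -> R1 @ bar 7 tick 0 v(0, 1): B3/B4 P8 -> D4/D5 P8 similar
  -> R7 @ bar 10 tick 0 v(0,): C4->D3 leap 10st
  -> R2 @ bar 11 tick 0 v(0, 1): D3/F3 m3 -> E3/E4 P8 similar
  -> R7 @ bar 11 tick 0 v(1,): F3->E4 leap 11st

(1, 0, R2, (0, 1))
(2, 0, R1, (0, 1))
(7, 0, R1, (0, 1))
(10, 0, R7, (0,))
(11, 0, R2, (0, 1))
(11, 0, R7, (1,))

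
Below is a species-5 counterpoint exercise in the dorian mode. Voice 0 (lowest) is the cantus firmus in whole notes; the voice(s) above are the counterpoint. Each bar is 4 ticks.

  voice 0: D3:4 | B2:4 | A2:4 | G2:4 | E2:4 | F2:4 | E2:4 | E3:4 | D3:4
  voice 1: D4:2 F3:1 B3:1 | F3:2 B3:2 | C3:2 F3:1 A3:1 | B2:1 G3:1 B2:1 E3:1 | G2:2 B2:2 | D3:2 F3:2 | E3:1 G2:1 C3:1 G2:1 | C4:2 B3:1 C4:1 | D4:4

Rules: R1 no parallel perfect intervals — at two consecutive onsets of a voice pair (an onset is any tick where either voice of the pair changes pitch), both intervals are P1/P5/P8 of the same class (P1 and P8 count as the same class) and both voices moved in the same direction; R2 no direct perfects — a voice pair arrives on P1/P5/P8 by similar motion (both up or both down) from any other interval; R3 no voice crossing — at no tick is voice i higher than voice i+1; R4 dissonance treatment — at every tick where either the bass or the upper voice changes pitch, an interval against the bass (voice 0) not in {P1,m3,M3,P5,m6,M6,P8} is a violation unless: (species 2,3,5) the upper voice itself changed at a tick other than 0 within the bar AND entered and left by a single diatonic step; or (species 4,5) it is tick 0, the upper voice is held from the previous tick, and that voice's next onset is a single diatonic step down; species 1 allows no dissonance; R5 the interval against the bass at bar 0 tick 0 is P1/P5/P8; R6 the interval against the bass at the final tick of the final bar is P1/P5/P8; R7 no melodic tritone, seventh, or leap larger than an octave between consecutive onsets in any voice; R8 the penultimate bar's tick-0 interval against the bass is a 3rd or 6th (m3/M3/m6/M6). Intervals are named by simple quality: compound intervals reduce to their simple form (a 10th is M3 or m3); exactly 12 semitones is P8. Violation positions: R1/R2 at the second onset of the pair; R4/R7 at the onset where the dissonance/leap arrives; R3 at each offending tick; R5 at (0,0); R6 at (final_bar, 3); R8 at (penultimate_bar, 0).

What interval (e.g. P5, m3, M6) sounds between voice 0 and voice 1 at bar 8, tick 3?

P8

voice 0=D3 voice 1=D4 -> P8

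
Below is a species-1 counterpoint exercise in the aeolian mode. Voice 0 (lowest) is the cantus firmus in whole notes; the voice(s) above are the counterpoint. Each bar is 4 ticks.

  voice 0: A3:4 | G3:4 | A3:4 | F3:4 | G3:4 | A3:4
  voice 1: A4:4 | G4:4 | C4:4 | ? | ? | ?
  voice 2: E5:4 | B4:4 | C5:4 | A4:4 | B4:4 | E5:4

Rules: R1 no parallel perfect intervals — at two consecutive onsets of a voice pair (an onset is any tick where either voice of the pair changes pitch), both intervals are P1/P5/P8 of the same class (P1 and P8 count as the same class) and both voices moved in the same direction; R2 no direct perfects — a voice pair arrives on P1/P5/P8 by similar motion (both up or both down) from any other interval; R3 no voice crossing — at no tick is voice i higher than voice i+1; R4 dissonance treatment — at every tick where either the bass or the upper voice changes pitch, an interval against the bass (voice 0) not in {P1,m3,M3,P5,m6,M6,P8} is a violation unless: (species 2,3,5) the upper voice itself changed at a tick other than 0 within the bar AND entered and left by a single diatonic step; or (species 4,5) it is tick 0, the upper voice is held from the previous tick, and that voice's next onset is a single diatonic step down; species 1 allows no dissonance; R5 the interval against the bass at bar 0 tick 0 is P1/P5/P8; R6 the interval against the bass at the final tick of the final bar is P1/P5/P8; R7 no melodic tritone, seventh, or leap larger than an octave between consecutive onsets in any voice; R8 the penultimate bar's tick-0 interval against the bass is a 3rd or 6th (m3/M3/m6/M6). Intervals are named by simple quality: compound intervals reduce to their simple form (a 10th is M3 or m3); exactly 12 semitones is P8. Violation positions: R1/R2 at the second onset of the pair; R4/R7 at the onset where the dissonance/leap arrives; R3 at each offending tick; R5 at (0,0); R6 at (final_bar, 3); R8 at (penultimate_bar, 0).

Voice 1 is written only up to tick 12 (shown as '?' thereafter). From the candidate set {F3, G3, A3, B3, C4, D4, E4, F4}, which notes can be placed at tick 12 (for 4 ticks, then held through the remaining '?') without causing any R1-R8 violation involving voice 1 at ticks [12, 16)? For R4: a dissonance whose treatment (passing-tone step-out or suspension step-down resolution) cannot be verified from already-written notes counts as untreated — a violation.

{C4, D4, F4}

F3: violates R2
G3: violates R4
A3: violates R1
B3: violates R4
C4: legal
D4: legal
E4: violates R4
F4: legal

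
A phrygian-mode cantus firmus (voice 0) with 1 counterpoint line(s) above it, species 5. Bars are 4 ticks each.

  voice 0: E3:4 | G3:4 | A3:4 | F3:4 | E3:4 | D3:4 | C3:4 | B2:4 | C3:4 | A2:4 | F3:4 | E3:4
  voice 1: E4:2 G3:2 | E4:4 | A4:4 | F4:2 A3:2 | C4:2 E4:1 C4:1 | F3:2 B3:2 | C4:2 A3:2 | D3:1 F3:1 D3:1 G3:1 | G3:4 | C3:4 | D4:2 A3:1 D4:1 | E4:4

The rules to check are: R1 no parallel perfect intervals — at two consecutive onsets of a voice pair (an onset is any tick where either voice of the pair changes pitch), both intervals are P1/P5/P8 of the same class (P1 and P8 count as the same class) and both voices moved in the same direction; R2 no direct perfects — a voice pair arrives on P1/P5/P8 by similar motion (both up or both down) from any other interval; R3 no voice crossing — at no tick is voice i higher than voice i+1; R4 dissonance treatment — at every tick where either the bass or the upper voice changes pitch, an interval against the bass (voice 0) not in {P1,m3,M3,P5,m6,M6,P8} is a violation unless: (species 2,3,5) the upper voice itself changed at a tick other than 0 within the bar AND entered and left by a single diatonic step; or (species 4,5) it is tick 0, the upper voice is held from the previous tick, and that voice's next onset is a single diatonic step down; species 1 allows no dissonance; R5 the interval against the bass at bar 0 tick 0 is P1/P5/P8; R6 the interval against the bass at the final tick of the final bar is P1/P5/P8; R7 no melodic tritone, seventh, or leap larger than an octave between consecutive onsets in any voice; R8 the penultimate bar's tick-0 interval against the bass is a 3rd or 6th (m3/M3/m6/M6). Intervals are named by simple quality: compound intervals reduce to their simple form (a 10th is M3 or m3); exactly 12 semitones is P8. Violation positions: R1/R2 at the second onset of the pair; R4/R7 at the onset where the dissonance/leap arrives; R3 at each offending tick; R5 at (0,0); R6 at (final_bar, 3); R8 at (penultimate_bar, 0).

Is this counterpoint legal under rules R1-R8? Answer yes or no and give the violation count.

No (5 violations)

bar 0: v0=E3 v1=E4 (P8)
bar 1: v0=G3 v1=E4 (M6)
bar 2: v0=A3 v1=A4 (P8)
bar 3: v0=F3 v1=F4 (P8)
bar 4: v0=E3 v1=C4 (m6)
bar 5: v0=D3 v1=F3 (m3)
bar 6: v0=C3 v1=C4 (P8)
bar 7: v0=B2 v1=D3 (m3)
bar 8: v0=C3 v1=G3 (P5)
bar 9: v0=A2 v1=C3 (m3)
bar 10: v0=F3 v1=D4 (M6)
bar 11: v0=E3 v1=E4 (P8)
  R2 @ bar2.0: G3/E4 M6 -> A3/A4 P8 similar
  R1 @ bar3.0: A3/A4 P8 -> F3/F4 P8 similar
  R7 @ bar5.2: F3->B3 leap 6st
  R4 @ bar7.1: B2/F3 TT untreated
  R7 @ bar10.0: C3->D4 leap 14st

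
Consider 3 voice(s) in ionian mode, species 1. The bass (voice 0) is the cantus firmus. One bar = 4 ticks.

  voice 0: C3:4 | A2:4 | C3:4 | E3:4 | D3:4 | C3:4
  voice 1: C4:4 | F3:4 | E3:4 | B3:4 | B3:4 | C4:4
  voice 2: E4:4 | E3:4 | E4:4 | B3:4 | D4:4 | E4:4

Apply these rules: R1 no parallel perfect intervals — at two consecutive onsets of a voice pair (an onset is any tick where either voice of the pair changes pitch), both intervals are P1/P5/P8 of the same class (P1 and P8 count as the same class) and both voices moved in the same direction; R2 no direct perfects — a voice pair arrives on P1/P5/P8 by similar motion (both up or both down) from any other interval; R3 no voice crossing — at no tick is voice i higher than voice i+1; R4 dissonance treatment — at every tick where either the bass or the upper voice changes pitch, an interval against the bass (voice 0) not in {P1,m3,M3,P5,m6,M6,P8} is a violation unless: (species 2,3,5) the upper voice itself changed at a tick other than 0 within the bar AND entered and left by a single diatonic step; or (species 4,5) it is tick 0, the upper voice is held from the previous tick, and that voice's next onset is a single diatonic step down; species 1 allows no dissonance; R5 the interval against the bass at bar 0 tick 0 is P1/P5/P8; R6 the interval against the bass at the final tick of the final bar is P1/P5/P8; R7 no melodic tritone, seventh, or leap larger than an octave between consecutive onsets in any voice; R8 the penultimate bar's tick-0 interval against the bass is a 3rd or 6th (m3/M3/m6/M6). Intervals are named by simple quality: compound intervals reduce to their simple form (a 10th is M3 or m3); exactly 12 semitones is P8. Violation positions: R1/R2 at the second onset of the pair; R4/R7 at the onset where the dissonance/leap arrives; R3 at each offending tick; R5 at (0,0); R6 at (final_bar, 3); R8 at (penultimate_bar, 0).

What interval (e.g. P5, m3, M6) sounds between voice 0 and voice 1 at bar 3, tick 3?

P5

voice 0=E3 voice 1=B3 -> P5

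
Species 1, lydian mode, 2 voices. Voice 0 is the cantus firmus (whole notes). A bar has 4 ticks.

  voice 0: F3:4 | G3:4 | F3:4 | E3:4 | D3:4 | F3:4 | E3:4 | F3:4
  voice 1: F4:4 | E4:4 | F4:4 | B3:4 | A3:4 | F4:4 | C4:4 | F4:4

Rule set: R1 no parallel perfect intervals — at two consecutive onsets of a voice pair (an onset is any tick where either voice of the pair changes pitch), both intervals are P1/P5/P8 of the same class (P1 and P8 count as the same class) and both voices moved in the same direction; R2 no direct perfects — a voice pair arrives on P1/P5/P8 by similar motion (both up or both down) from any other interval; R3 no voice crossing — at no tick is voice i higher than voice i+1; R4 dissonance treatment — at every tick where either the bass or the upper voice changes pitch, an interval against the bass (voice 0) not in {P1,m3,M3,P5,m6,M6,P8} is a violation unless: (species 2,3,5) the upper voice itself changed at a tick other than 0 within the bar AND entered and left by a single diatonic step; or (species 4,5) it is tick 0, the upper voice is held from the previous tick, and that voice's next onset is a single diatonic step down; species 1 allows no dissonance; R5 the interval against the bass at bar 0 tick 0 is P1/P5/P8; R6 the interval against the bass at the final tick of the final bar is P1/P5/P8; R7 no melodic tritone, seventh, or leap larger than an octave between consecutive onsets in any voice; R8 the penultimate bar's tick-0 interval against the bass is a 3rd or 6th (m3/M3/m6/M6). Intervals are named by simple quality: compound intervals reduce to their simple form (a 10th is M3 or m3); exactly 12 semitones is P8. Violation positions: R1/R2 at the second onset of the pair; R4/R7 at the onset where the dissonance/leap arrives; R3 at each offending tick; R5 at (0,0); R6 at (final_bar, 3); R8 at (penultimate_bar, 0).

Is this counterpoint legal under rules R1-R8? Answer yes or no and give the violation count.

bar 0: v0=F3 v1=F4 (P8)
bar 1: v0=G3 v1=E4 (M6)
bar 2: v0=F3 v1=F4 (P8)
bar 3: v0=E3 v1=B3 (P5)
bar 4: v0=D3 v1=A3 (P5)
bar 5: v0=F3 v1=F4 (P8)
bar 6: v0=E3 v1=C4 (m6)
bar 7: v0=F3 v1=F4 (P8)
  R2 @ bar3.0: F3/F4 P8 -> E3/B3 P5 similar
  R7 @ bar3.0: F4->B3 leap 6st
  R1 @ bar4.0: E3/B3 P5 -> D3/A3 P5 similar
  R2 @ bar5.0: D3/A3 P5 -> F3/F4 P8 similar
  R2 @ bar7.0: E3/C4 m6 -> F3/F4 P8 similar

No (5 violations)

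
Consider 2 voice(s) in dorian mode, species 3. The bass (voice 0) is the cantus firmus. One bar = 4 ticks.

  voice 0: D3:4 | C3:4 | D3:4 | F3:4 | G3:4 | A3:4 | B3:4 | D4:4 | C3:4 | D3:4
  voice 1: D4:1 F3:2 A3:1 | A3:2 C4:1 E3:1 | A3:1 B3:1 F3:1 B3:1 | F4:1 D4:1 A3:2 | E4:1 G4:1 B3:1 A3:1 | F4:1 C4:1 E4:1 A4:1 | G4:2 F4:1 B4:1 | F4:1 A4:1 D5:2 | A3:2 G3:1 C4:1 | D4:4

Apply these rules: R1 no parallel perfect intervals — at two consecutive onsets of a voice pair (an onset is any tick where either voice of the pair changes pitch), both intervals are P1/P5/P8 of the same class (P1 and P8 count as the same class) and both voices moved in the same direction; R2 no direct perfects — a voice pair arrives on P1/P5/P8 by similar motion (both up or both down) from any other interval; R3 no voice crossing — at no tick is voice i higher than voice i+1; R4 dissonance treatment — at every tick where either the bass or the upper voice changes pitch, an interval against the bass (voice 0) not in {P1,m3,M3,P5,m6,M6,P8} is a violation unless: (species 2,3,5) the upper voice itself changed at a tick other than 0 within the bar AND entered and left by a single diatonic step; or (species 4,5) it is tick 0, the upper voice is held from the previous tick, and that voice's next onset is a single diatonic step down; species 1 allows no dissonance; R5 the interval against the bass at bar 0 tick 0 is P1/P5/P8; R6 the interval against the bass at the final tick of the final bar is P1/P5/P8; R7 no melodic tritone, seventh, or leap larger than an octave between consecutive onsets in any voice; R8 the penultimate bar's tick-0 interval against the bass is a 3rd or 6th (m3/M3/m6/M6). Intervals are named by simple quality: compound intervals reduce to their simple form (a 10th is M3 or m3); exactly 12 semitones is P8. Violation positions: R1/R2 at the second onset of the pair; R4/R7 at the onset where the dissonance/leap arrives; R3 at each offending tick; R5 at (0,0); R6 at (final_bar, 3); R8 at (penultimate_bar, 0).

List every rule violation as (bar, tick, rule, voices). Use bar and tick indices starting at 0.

bar 0: v0=D3 v1=D4 downbeat P8
bar 1: v0=C3 v1=A3 downbeat M6
bar 2: v0=D3 v1=A3 downbeat P5
bar 3: v0=F3 v1=F4 downbeat P8
bar 4: v0=G3 v1=E4 downbeat M6
bar 5: v0=A3 v1=F4 downbeat m6
bar 6: v0=B3 v1=G4 downbeat m6
bar 7: v0=D4 v1=F4 downbeat m3
bar 8: v0=C3 v1=A3 downbeat M6
bar 9: v0=D3 v1=D4 downbeat P8
  -> R2 @ bar 2 tick 0 v(0, 1): C3/E3 M3 -> D3/A3 P5 similar
  -> R7 @ bar 2 tick 2 v(1,): B3->F3 leap 6st
  -> R7 @ bar 2 tick 3 v(1,): F3->B3 leap 6st
  -> R2 @ bar 3 tick 0 v(0, 1): D3/B3 M6 -> F3/F4 P8 similar
  -> R7 @ bar 3 tick 0 v(1,): B3->F4 leap 6st
  -> R4 @ bar 4 tick 3 v(0, 1): G3/A3 M2 untreated
  -> R4 @ bar 6 tick 2 v(0, 1): B3/F4 TT untreated
  -> R7 @ bar 6 tick 3 v(1,): F4->B4 leap 6st
  -> R7 @ bar 7 tick 0 v(1,): B4->F4 leap 6st
  -> R7 @ bar 8 tick 0 v(0,): D4->C3 leap 14st
  -> R7 @ bar 8 tick 0 v(1,): D5->A3 leap 17st
  -> R1 @ bar 9 tick 0 v(0, 1): C3/C4 P8 -> D3/D4 P8 similar

(2, 0, R2, (0, 1))
(2, 2, R7, (1,))
(2, 3, R7, (1,))
(3, 0, R2, (0, 1))
(3, 0, R7, (1,))
(4, 3, R4, (0, 1))
(6, 2, R4, (0, 1))
(6, 3, R7, (1,))
(7, 0, R7, (1,))
(8, 0, R7, (0,))
(8, 0, R7, (1,))
(9, 0, R1, (0, 1))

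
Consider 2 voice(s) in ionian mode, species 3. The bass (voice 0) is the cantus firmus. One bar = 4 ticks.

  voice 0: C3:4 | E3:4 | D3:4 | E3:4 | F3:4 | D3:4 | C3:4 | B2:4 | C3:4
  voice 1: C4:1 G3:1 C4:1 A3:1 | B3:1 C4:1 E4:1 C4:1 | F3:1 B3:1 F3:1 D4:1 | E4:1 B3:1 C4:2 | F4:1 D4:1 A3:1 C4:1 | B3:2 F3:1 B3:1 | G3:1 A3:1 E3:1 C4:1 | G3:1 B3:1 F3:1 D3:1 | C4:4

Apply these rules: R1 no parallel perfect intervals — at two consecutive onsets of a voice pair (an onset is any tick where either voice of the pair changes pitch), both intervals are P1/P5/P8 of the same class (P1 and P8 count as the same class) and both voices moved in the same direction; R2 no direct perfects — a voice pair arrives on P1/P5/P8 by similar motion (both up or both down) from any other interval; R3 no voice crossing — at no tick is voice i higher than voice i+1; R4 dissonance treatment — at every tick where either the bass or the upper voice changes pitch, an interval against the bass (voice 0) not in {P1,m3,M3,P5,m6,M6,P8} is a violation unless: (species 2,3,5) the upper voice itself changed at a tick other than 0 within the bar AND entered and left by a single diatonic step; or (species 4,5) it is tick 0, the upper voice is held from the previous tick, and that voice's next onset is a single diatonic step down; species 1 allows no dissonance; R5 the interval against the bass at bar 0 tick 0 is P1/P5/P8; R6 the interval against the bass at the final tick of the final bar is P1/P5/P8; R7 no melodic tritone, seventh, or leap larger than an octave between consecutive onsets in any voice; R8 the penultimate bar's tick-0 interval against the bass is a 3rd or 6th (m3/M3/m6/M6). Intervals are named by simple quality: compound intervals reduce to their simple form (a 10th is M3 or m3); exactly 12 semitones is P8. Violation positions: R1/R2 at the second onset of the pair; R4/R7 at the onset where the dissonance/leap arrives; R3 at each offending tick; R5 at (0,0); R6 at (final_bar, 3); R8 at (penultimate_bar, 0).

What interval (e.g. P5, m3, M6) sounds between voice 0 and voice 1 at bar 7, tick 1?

voice 0=B2 voice 1=B3 -> P8

P8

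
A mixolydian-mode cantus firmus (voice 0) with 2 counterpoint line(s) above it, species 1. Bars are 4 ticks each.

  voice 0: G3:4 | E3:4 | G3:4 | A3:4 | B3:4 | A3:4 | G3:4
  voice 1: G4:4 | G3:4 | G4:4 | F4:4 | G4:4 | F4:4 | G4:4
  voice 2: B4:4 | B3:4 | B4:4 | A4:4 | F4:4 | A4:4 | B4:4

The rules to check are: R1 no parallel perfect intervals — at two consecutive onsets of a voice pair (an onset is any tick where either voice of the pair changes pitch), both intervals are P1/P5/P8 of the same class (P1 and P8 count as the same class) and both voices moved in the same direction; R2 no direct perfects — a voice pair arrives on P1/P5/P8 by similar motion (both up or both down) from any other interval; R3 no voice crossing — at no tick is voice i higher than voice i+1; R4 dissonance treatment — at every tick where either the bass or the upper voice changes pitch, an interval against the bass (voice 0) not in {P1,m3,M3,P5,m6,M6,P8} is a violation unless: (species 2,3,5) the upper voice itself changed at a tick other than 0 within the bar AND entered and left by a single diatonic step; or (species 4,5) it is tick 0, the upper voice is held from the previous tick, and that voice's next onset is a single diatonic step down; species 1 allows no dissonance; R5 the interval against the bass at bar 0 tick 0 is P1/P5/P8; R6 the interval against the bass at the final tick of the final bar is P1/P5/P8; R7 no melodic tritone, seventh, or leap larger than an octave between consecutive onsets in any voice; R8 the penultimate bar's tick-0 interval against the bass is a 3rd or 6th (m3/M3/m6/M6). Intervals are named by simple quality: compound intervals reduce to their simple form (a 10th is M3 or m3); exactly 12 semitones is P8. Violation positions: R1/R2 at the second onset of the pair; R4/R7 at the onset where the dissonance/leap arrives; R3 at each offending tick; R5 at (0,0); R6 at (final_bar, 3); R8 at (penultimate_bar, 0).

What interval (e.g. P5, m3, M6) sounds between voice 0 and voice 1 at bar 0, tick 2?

voice 0=G3 voice 1=G4 -> P8

P8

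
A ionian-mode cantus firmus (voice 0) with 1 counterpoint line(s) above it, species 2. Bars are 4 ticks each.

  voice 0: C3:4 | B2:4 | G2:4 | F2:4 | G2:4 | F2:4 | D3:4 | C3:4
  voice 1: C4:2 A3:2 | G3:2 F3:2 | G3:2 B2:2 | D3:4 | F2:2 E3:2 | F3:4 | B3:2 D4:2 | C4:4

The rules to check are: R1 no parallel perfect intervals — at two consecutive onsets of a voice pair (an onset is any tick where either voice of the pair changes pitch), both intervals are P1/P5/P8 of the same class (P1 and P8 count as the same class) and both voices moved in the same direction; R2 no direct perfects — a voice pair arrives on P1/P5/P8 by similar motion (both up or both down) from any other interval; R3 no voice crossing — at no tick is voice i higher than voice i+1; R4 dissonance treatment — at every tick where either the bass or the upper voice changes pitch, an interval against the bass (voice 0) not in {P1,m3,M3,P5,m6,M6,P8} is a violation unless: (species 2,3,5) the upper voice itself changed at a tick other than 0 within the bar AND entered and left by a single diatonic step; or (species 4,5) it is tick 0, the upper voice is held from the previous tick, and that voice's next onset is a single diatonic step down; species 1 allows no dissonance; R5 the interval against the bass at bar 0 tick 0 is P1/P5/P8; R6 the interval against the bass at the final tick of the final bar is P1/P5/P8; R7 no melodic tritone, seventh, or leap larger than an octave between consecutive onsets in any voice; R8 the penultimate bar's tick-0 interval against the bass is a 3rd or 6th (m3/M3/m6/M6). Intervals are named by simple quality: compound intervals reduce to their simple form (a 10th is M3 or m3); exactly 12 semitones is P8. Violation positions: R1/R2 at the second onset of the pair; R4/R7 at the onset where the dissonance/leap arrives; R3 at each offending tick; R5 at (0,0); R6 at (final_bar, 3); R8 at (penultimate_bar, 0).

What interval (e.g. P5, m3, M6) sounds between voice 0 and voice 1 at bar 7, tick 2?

voice 0=C3 voice 1=C4 -> P8

P8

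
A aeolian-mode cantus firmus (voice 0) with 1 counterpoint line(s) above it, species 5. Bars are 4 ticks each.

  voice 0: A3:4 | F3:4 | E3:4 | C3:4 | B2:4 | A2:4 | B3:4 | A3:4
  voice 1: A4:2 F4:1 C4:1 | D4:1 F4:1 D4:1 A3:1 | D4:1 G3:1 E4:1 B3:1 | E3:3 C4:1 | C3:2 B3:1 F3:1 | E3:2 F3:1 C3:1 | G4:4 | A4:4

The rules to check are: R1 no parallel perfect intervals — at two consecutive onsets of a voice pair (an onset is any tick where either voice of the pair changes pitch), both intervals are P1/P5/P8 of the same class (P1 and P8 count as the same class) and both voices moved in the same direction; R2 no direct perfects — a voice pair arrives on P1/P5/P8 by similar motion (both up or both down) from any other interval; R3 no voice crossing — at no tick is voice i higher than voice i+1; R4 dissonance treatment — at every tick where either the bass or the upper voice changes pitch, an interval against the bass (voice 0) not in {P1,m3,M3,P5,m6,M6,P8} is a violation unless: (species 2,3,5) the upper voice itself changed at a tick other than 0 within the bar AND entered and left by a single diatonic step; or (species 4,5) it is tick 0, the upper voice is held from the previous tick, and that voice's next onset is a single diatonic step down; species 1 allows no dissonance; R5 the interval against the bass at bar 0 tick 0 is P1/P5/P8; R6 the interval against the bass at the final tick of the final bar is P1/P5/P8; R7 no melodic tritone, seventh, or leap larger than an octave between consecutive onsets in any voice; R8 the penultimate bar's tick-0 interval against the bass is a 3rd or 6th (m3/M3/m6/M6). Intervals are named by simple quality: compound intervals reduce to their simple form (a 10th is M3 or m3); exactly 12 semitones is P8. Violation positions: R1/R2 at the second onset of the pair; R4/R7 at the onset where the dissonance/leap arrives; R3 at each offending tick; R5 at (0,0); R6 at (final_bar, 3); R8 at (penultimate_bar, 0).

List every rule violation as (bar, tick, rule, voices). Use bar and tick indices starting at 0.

(2, 0, R4, (0, 1))
(4, 0, R4, (0, 1))
(4, 2, R7, (1,))
(4, 3, R4, (0, 1))
(4, 3, R7, (1,))
(5, 0, R2, (0, 1))
(6, 0, R7, (0,))
(6, 0, R7, (1,))

bar 0: v0=A3 v1=A4 downbeat P8
bar 1: v0=F3 v1=D4 downbeat M6
bar 2: v0=E3 v1=D4 downbeat m7
bar 3: v0=C3 v1=E3 downbeat M3
bar 4: v0=B2 v1=C3 downbeat m2
bar 5: v0=A2 v1=E3 downbeat P5
bar 6: v0=B3 v1=G4 downbeat m6
bar 7: v0=A3 v1=A4 downbeat P8
  -> R4 @ bar 2 tick 0 v(0, 1): E3/D4 m7 untreated
  -> R4 @ bar 4 tick 0 v(0, 1): B2/C3 m2 untreated
  -> R7 @ bar 4 tick 2 v(1,): C3->B3 leap 11st
  -> R4 @ bar 4 tick 3 v(0, 1): B2/F3 TT untreated
  -> R7 @ bar 4 tick 3 v(1,): B3->F3 leap 6st
  -> R2 @ bar 5 tick 0 v(0, 1): B2/F3 TT -> A2/E3 P5 similar
  -> R7 @ bar 6 tick 0 v(0,): A2->B3 leap 14st
  -> R7 @ bar 6 tick 0 v(1,): C3->G4 leap 19st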